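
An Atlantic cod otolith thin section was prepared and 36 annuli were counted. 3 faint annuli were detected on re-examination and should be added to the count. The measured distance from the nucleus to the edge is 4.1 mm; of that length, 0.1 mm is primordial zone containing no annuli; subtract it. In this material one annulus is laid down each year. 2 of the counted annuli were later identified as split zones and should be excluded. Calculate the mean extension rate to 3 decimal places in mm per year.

Correcting the raw count gives 36 − 2 + 3 = 37 true annuli.
The growth record spans 4.1 − 0.1 = 4.0 mm.
Mean rate = 4.0 mm / 37 years ≈ 0.108 mm per year.

0.108 mm per year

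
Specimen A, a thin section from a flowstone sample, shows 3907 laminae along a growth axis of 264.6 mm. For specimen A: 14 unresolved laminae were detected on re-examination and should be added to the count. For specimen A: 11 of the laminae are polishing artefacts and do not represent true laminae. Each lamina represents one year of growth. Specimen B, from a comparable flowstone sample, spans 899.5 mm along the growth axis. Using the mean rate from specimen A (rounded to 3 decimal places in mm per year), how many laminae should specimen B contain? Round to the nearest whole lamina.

13228 laminae

Specimen A: adjusted count: 3907 − 11 + 14 = 3910 laminae.
A: Extension rate ≈ 264.6 / 3910 = 0.068 mm per year.
Specimen B: 899.5 mm / 0.068 mm per year = 13227.94 years ≈ 13228 laminae.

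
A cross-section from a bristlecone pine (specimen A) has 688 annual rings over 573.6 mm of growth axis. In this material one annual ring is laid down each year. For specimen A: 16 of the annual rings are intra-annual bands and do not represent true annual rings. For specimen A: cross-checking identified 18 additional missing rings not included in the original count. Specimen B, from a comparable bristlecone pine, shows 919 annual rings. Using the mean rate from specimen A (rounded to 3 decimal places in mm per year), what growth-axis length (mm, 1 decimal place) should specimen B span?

763.7 mm

Specimen A: adjusted count: 688 − 16 + 18 = 690 annual rings.
A: Extension rate ≈ 573.6 / 690 = 0.831 mm/yr.
Length of B = 0.831 × 919 = 763.7 mm.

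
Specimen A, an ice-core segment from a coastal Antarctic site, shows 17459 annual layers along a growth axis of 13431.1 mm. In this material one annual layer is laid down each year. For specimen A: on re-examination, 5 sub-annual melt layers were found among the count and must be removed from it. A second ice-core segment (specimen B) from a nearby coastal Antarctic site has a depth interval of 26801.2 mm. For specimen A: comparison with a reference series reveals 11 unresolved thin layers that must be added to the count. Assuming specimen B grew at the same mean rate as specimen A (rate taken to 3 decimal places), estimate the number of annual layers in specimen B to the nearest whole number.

Specimen A: correcting the raw count gives 17459 − 5 + 11 = 17465 true annual layers.
A: Extension rate ≈ 13431.1 / 17465 = 0.769 mm per year.
Specimen B: 26801.2 mm / 0.769 mm per year = 34852.02 years ≈ 34852 annual layers.

34852 annual layers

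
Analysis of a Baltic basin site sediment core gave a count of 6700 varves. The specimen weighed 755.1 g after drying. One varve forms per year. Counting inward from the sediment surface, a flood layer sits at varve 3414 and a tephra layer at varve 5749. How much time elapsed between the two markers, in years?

2335 years

The two markers are separated by 5749 − 3414 = 2335 varves.
That is 2335 years at one varve per year.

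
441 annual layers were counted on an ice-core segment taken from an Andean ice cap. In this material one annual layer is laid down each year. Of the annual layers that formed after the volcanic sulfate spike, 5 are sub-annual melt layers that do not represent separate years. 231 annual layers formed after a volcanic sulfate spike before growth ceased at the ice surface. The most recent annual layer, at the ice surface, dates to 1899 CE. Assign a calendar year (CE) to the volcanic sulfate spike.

1673 CE

231 annual layers formed after the volcanic sulfate spike.
Removing the 5 false annual layers leaves 231 − 5 = 226 true annual layers beyond the volcanic sulfate spike.
1899 − 226 = 1673 CE.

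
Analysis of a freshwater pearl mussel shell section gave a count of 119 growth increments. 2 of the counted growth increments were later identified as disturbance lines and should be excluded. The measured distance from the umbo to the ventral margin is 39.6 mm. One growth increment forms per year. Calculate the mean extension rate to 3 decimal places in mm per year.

True growth increment count = 119 − 2 = 117.
Mean rate = 39.6 mm / 117 years ≈ 0.338 mm per year.

0.338 mm per year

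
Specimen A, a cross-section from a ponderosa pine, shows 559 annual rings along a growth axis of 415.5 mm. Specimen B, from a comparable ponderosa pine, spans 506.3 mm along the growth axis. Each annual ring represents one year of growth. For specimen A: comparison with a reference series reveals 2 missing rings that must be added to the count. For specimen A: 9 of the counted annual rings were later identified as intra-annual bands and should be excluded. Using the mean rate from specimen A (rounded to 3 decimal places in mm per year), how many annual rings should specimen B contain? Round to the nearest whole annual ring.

672 annual rings

Specimen A: true annual ring count = 559 − 9 + 2 = 552.
A: Extension rate ≈ 415.5 / 552 = 0.753 mm/year.
Specimen B: 506.3 mm / 0.753 mm per year = 672.38 years ≈ 672 annual rings.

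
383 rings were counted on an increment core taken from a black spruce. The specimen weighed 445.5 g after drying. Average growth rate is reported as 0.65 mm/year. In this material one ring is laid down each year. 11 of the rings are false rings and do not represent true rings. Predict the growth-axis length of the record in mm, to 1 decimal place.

Correcting the raw count gives 383 − 11 = 372 true rings.
Predicted length = 0.65 mm/year × 372 years = 241.8 mm.

241.8 mm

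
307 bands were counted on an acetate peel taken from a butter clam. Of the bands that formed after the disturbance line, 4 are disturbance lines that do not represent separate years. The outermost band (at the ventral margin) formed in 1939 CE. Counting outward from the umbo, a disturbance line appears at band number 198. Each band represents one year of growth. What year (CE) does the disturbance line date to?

1834 CE

307 − 198 = 109 bands lie beyond the disturbance line toward the ventral margin.
109 − 4 false = 105 true bands after the disturbance line.
The band at the ventral margin is 1939 CE, so the disturbance line dates to 1939 − 105 = 1834 CE.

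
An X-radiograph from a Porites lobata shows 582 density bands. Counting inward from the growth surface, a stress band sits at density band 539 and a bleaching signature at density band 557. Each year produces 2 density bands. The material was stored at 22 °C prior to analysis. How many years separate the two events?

9 yr

The two markers are separated by 557 − 539 = 18 density bands.
With 2 density bands per year, 18 / 2 = 9 years.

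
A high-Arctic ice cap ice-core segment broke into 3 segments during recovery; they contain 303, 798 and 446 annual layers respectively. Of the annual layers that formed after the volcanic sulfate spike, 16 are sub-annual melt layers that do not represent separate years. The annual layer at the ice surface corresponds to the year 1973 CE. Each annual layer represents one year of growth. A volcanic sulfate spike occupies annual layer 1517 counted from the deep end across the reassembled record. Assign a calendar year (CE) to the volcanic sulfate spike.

1959 CE

Total annual layers = 303 + 798 + 446 = 1547.
The volcanic sulfate spike sits at annual layer 1517 from the deep end, so 1547 − 1517 = 30 annual layers formed after it.
Excluding 16 false annual layers: 30 − 16 = 14.
Counting back 14 years from 1973 CE places the volcanic sulfate spike in 1973 − 14 = 1959 CE.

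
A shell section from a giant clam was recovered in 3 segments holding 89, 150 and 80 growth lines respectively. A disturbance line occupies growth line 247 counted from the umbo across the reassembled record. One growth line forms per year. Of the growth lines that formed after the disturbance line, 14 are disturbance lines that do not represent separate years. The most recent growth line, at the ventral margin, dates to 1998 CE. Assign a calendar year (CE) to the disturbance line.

Total growth lines = 89 + 150 + 80 = 319.
The disturbance line sits at growth line 247 from the umbo, so 319 − 247 = 72 growth lines formed after it.
72 − 14 false = 58 true growth lines after the disturbance line.
The growth line at the ventral margin is 1998 CE, so the disturbance line dates to 1998 − 58 = 1940 CE.

1940 CE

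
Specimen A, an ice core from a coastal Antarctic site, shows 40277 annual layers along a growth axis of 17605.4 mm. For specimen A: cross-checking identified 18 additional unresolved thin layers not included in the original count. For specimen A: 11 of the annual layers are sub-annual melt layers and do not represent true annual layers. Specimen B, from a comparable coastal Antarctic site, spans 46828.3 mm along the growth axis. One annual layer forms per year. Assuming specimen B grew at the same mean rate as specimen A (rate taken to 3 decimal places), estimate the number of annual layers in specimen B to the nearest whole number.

107159 annual layers

Specimen A: correcting the raw count gives 40277 − 11 + 18 = 40284 true annual layers.
A: Mean rate = 17605.4 mm / 40284 years ≈ 0.437 mm/yr.
For B, 46828.3 / 0.437 = 107158.58 years ≈ 107159 annual layers.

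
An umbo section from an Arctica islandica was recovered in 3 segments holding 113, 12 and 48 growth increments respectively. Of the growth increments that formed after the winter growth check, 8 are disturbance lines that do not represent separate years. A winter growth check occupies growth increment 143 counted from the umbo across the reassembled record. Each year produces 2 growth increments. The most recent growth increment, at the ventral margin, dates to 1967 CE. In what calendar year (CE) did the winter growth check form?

1956 CE

Total growth increments = 113 + 12 + 48 = 173.
The winter growth check sits at growth increment 143 from the umbo, so 173 − 143 = 30 growth increments formed after it.
30 − 8 false = 22 true growth increments after the winter growth check.
With 2 growth increments per year, 22 / 2 = 11 years.
The growth increment at the ventral margin is 1967 CE, so the winter growth check dates to 1967 − 11 = 1956 CE.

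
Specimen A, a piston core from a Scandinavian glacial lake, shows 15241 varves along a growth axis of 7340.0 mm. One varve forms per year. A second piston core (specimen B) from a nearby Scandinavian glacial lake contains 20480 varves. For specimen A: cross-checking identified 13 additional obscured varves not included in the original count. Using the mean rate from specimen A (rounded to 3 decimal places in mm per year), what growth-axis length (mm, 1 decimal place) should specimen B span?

Specimen A: correcting the raw count gives 15241 + 13 = 15254 true varves.
A: Mean rate = 7340.0 mm / 15254 years ≈ 0.481 mm/yr.
For B, 0.481 mm/year × 20480 years = 9850.9 mm.

9850.9 mm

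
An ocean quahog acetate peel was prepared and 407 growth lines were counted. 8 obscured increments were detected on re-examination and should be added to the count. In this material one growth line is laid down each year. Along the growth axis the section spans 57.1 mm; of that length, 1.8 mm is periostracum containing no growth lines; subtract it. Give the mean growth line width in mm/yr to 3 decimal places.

0.133 mm/yr

Adjusted count: 407 + 8 = 415 growth lines.
Net length = 57.1 − 1.8 = 55.3 mm.
Extension rate ≈ 55.3 / 415 = 0.133 mm/yr.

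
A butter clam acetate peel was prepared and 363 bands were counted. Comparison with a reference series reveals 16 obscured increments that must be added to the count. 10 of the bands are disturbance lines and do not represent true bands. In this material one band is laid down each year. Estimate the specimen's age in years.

369 yr

Correcting the raw count gives 363 − 10 + 16 = 369 true bands.
At one band per year, that is 369 years.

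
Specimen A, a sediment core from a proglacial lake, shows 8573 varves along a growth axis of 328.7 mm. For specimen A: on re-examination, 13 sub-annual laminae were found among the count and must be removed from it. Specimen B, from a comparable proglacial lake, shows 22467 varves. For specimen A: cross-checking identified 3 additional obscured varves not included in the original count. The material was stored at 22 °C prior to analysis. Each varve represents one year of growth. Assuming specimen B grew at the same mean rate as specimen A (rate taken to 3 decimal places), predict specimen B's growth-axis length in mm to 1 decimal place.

Specimen A: adjusted count: 8573 − 13 + 3 = 8563 varves.
A: Mean rate = 328.7 mm / 8563 years ≈ 0.038 mm/year.
For B, 0.038 mm/year × 22467 years = 853.7 mm.

853.7 mm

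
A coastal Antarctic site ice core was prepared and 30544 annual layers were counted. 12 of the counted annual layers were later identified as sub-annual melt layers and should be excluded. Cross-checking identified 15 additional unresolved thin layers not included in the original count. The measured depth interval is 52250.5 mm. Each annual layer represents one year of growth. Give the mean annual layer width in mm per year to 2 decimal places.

1.71 mm per year

Adjusted count: 30544 − 12 + 15 = 30547 annual layers.
52250.5 mm over 30547 years gives 52250.5 / 30547 ≈ 1.71 mm per year.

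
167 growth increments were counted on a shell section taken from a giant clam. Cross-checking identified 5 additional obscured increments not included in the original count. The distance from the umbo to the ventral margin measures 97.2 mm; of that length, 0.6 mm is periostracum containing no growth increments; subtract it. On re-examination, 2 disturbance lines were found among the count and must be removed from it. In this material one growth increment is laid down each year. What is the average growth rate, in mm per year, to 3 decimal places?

0.568 mm per year

After corrections the count is 167 − 2 + 5 = 170 growth increments.
Net length = 97.2 − 0.6 = 96.6 mm.
Extension rate ≈ 96.6 / 170 = 0.568 mm per year.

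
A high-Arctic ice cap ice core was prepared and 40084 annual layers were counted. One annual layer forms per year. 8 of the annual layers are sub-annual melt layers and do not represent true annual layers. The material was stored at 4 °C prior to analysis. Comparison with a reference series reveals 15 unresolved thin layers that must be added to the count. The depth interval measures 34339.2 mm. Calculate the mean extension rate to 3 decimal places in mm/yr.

Correcting the raw count gives 40084 − 8 + 15 = 40091 true annual layers.
34339.2 mm over 40091 years gives 34339.2 / 40091 ≈ 0.857 mm/yr.

0.857 mm/yr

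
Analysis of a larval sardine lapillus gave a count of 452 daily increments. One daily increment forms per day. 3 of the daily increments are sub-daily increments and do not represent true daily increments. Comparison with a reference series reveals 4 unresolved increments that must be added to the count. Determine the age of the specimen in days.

Correcting the raw count gives 452 − 3 + 4 = 453 true daily increments.
One daily increment per day makes the duration 453 days.

453 d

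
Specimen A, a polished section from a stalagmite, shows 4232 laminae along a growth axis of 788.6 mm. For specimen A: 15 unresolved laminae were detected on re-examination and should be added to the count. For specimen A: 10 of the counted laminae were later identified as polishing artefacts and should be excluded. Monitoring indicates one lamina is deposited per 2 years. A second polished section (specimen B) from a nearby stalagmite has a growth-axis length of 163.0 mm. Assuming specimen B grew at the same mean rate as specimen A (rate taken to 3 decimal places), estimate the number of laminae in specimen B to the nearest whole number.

Specimen A: after corrections the count is 4232 − 10 + 15 = 4237 laminae.
Specimen A: multiplying by 2 years per lamina: 4237 × 2 = 8474 years.
A: 788.6 mm over 8474 years gives 788.6 / 8474 ≈ 0.093 mm/year.
B spans 163.0 / 0.093 = 1752.69 years; at 2 years per lamina that is 1752.69 / 2 ≈ 876 laminae.

876 laminae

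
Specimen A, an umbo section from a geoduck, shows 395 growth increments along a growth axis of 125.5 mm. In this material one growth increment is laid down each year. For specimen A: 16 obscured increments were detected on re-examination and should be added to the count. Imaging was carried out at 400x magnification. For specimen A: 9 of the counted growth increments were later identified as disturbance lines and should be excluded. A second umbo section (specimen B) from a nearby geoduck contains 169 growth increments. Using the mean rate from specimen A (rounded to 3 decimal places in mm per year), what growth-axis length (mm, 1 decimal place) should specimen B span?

Specimen A: after corrections the count is 395 − 9 + 16 = 402 growth increments.
A: Extension rate ≈ 125.5 / 402 = 0.312 mm/yr.
Length of B = 0.312 × 169 = 52.7 mm.

52.7 mm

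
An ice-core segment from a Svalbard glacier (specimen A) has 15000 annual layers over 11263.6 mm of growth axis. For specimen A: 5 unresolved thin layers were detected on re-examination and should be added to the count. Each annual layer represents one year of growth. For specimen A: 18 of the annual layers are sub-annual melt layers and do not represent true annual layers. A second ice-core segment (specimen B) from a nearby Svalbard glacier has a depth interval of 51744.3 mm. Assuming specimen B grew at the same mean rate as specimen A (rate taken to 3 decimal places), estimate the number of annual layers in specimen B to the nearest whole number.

Specimen A: adjusted count: 15000 − 18 + 5 = 14987 annual layers.
A: Mean rate = 11263.6 mm / 14987 years ≈ 0.752 mm per year.
For B, 51744.3 / 0.752 = 68808.91 years ≈ 68809 annual layers.

68809 annual layers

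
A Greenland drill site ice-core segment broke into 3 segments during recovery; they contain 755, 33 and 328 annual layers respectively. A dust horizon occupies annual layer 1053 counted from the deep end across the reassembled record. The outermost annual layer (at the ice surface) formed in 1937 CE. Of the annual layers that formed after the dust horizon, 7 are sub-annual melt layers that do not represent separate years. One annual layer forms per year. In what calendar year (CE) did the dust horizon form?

1881 CE

Total annual layers = 755 + 33 + 328 = 1116.
1116 − 1053 = 63 annual layers lie beyond the dust horizon toward the ice surface.
Removing the 7 false annual layers leaves 63 − 7 = 56 true annual layers beyond the dust horizon.
The annual layer at the ice surface is 1937 CE, so the dust horizon dates to 1937 − 56 = 1881 CE.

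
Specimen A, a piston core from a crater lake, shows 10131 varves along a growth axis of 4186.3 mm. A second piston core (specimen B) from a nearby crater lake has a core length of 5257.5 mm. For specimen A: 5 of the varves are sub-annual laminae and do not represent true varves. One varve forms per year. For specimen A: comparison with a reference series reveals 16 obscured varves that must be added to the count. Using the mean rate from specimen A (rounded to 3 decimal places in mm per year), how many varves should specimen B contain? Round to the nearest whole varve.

12730 varves

Specimen A: true varve count = 10131 − 5 + 16 = 10142.
A: Extension rate ≈ 4186.3 / 10142 = 0.413 mm per year.
B spans 5257.5 / 0.413 = 12730.02 years ≈ 12730 varves.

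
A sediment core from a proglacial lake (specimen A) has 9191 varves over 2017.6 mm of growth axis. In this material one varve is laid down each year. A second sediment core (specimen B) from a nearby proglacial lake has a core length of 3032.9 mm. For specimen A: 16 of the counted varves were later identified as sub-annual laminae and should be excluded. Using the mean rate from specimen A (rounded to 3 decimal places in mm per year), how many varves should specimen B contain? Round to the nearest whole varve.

Specimen A: correcting the raw count gives 9191 − 16 = 9175 true varves.
A: Extension rate ≈ 2017.6 / 9175 = 0.220 mm per year.
For B, 3032.9 / 0.220 = 13785.91 years ≈ 13786 varves.

13786 varves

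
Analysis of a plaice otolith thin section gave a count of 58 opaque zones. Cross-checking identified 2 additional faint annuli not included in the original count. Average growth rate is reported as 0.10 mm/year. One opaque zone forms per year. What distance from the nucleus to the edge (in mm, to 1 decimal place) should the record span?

6.0 mm

True opaque zone count = 58 + 2 = 60.
60 years at 0.10 mm/year gives 0.10 × 60 = 6.0 mm.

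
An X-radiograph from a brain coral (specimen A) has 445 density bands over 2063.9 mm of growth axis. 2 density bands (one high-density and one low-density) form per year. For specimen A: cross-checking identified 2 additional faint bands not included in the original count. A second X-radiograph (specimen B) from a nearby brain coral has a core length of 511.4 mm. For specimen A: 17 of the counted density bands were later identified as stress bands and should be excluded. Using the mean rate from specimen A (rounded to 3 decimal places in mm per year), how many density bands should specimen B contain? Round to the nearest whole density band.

Specimen A: true density band count = 445 − 17 + 2 = 430.
Specimen A: with 2 density bands per year, 430 / 2 = 215 years.
A: 2063.9 mm over 215 years gives 2063.9 / 215 ≈ 9.600 mm/year.
B spans 511.4 / 9.600 = 53.27 years; at 2 density bands per year that is 53.27 × 2 ≈ 107 density bands.

107 density bands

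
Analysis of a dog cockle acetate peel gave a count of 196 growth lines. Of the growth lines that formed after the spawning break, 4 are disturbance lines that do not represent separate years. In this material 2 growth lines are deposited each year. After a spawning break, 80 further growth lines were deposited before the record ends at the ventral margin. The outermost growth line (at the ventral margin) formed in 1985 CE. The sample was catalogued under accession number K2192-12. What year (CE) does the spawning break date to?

There are 80 growth lines younger than the spawning break.
Excluding 4 false growth lines: 80 − 4 = 76.
76 growth lines at 2 per year is 76 / 2 = 38 years.
The growth line at the ventral margin is 1985 CE, so the spawning break dates to 1985 − 38 = 1947 CE.

1947 CE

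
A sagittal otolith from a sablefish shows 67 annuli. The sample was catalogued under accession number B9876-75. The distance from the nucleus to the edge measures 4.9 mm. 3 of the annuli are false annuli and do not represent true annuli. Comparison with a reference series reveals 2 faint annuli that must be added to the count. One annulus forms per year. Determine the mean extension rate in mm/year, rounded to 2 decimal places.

True annulus count = 67 − 3 + 2 = 66.
Extension rate ≈ 4.9 / 66 = 0.07 mm/year.

0.07 mm/year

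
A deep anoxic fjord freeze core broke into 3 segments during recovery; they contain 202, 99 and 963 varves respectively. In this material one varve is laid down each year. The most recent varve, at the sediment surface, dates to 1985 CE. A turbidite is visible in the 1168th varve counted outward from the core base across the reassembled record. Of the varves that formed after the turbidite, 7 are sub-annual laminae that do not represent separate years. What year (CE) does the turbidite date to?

1896 CE

Total varves = 202 + 99 + 963 = 1264.
The turbidite sits at varve 1168 from the core base, so 1264 − 1168 = 96 varves formed after it.
Excluding 7 false varves: 96 − 7 = 89.
1985 − 89 = 1896 CE.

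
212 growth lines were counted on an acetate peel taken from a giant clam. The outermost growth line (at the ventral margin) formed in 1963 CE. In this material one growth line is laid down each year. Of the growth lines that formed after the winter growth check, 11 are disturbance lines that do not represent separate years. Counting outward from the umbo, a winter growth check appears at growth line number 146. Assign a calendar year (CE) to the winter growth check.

1908 CE

212 − 146 = 66 growth lines lie beyond the winter growth check toward the ventral margin.
Excluding 11 false growth lines: 66 − 11 = 55.
1963 − 55 = 1908 CE.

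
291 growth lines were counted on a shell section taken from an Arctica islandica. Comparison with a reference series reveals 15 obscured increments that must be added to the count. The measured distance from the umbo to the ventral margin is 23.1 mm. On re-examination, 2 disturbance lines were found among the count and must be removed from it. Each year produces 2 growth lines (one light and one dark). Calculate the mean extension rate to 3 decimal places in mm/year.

Adjusted count: 291 − 2 + 15 = 304 growth lines.
304 growth lines at 2 per year is 304 / 2 = 152 years.
Mean rate = 23.1 mm / 152 years ≈ 0.152 mm/year.

0.152 mm/year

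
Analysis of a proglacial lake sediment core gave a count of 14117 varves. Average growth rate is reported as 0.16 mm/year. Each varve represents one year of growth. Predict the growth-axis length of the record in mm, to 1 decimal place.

14117 years of growth are recorded.
14117 years at 0.16 mm/year gives 0.16 × 14117 = 2258.7 mm.

2258.7 mm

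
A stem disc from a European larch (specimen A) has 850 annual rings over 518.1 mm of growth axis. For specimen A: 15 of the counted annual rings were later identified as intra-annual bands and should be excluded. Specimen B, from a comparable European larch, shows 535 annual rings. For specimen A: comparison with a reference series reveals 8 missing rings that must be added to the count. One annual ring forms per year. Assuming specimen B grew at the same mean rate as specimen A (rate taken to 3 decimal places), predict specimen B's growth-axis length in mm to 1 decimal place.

Specimen A: true annual ring count = 850 − 15 + 8 = 843.
A: Extension rate ≈ 518.1 / 843 = 0.615 mm/year.
For B, 0.615 mm/year × 535 years = 329.0 mm.

329.0 mm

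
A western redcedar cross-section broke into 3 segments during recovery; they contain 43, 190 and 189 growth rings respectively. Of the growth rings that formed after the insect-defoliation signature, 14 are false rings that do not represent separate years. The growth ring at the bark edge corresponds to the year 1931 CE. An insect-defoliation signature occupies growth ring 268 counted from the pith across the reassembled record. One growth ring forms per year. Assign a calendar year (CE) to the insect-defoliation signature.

1791 CE

Total growth rings = 43 + 190 + 189 = 422.
422 − 268 = 154 growth rings lie beyond the insect-defoliation signature toward the bark edge.
154 − 14 false = 140 true growth rings after the insect-defoliation signature.
The growth ring at the bark edge is 1931 CE, so the insect-defoliation signature dates to 1931 − 140 = 1791 CE.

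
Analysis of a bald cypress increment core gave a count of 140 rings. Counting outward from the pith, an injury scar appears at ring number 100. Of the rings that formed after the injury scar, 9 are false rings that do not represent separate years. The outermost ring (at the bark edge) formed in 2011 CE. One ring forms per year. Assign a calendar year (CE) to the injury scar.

1980 CE

The injury scar sits at ring 100 from the pith, so 140 − 100 = 40 rings formed after it.
40 − 9 false = 31 true rings after the injury scar.
The ring at the bark edge is 2011 CE, so the injury scar dates to 2011 − 31 = 1980 CE.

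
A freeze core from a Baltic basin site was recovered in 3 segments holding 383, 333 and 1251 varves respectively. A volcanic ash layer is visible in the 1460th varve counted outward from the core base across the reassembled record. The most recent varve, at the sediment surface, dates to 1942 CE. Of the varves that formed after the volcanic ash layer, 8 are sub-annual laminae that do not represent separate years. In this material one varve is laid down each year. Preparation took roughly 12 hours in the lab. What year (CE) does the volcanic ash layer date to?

1443 CE

Total varves = 383 + 333 + 1251 = 1967.
1967 − 1460 = 507 varves lie beyond the volcanic ash layer toward the sediment surface.
Removing the 8 false varves leaves 507 − 8 = 499 true varves beyond the volcanic ash layer.
1942 − 499 = 1443 CE.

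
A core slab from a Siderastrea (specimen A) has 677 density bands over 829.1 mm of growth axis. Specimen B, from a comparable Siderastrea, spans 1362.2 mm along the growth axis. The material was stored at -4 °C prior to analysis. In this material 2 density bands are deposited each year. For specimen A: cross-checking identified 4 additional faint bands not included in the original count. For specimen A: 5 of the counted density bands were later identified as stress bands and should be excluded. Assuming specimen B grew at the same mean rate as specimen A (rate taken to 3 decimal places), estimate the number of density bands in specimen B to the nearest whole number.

1111 density bands

Specimen A: after corrections the count is 677 − 5 + 4 = 676 density bands.
Specimen A: 676 density bands at 2 per year is 676 / 2 = 338 years.
A: Mean rate = 829.1 mm / 338 years ≈ 2.453 mm/year.
Specimen B: 1362.2 mm / 2.453 mm per year = 555.32 years; at 2 density bands per year that is 555.32 × 2 ≈ 1111 density bands.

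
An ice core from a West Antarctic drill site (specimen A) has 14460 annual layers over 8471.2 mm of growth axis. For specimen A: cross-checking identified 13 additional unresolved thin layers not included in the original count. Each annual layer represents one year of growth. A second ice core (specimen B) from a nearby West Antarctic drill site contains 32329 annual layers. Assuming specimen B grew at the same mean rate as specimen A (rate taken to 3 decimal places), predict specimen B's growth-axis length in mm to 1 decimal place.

18912.5 mm

Specimen A: after corrections the count is 14460 + 13 = 14473 annual layers.
A: Mean rate = 8471.2 mm / 14473 years ≈ 0.585 mm per year.
Length of B = 0.585 × 32329 = 18912.5 mm.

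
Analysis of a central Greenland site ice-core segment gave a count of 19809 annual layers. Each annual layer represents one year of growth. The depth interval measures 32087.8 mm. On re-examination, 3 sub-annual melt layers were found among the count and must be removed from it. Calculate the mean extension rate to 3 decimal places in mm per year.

1.620 mm per year

After corrections the count is 19809 − 3 = 19806 annual layers.
Extension rate ≈ 32087.8 / 19806 = 1.620 mm per year.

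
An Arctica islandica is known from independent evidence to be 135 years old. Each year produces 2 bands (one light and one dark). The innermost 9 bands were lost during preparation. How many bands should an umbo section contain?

Expected bands: 135 × 2 = 270.
270 − 9 missed = 261 bands expected in the prepared section.

261 bands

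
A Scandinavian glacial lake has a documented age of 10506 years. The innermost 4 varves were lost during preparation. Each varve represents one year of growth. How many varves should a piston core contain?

10502 varves

Expected varves over 10506 years: 10506.
10506 − 4 missed = 10502 varves expected in the prepared section.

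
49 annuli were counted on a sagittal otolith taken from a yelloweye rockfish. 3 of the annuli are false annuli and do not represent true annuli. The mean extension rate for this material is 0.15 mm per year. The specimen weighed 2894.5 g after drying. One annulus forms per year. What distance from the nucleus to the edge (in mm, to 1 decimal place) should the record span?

6.9 mm

After corrections the count is 49 − 3 = 46 annuli.
Predicted length = 0.15 mm/year × 46 years = 6.9 mm.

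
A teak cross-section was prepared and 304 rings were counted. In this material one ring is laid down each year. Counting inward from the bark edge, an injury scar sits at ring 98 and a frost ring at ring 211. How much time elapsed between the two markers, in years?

The two markers are separated by 211 − 98 = 113 rings.
One ring per year makes the interval 113 years.

113 yr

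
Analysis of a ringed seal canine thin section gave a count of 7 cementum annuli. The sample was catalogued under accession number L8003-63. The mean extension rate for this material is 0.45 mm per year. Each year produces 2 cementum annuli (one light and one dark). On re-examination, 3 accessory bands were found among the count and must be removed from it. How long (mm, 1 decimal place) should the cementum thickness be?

0.9 mm

After corrections the count is 7 − 3 = 4 cementum annuli.
With 2 cementum annuli per year, 4 / 2 = 2 years.
2 years at 0.45 mm/year gives 0.45 × 2 = 0.9 mm.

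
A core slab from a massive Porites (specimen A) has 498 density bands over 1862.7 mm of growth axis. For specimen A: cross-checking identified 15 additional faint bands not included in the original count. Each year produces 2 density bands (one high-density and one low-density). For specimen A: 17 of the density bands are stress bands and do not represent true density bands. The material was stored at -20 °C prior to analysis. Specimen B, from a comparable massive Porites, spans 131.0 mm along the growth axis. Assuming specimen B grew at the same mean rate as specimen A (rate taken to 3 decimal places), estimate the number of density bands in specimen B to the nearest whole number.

35 density bands

Specimen A: true density band count = 498 − 17 + 15 = 496.
Specimen A: dividing by 2 density bands per year: 496 / 2 = 248 years.
A: 1862.7 mm over 248 years gives 1862.7 / 248 ≈ 7.511 mm/year.
Specimen B: 131.0 mm / 7.511 mm per year = 17.44 years; at 2 density bands per year that is 17.44 × 2 ≈ 35 density bands.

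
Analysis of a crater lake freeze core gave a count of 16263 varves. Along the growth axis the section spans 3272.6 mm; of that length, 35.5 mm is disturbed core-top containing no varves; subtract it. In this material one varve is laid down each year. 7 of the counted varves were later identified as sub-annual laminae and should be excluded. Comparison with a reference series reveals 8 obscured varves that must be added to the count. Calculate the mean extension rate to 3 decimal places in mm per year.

Correcting the raw count gives 16263 − 7 + 8 = 16264 true varves.
Net length = 3272.6 − 35.5 = 3237.1 mm.
3237.1 mm over 16264 years gives 3237.1 / 16264 ≈ 0.199 mm per year.

0.199 mm per year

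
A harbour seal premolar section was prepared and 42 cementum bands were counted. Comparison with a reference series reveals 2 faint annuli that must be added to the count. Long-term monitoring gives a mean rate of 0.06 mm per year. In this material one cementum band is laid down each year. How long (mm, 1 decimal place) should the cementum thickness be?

Correcting the raw count gives 42 + 2 = 44 true cementum bands.
Predicted length = 0.06 mm/year × 44 years = 2.6 mm.

2.6 mm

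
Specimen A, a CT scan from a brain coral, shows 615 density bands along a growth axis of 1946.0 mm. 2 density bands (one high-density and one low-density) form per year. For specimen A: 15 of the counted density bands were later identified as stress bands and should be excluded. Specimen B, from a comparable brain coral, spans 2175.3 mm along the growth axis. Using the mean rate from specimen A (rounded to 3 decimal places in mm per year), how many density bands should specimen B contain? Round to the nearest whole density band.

Specimen A: adjusted count: 615 − 15 = 600 density bands.
Specimen A: 600 density bands at 2 per year is 600 / 2 = 300 years.
A: Extension rate ≈ 1946.0 / 300 = 6.487 mm/yr.
For B, 2175.3 / 6.487 = 335.33 years; at 2 density bands per year that is 335.33 × 2 ≈ 671 density bands.

671 density bands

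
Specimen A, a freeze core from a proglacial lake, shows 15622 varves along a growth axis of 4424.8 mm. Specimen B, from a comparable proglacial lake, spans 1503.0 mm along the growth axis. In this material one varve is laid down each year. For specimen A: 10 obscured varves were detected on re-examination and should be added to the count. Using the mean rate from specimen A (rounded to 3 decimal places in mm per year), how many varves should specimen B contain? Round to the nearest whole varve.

Specimen A: correcting the raw count gives 15622 + 10 = 15632 true varves.
A: Extension rate ≈ 4424.8 / 15632 = 0.283 mm per year.
B spans 1503.0 / 0.283 = 5310.95 years ≈ 5311 varves.

5311 varves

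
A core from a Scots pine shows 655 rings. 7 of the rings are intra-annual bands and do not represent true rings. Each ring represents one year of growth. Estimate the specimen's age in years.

648 years

After corrections the count is 655 − 7 = 648 rings.
At one ring per year, that is 648 years.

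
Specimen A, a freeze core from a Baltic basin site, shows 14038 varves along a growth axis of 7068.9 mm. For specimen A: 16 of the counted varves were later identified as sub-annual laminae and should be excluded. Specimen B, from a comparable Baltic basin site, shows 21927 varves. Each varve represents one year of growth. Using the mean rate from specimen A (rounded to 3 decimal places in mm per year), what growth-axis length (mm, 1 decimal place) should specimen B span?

Specimen A: correcting the raw count gives 14038 − 16 = 14022 true varves.
A: 7068.9 mm over 14022 years gives 7068.9 / 14022 ≈ 0.504 mm/year.
Length of B = 0.504 × 21927 = 11051.2 mm.

11051.2 mm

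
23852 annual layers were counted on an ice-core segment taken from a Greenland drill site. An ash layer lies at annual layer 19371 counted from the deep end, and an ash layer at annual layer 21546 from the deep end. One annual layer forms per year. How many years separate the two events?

Separation: 21546 − 19371 = 2175 annual layers.
One annual layer per year makes the interval 2175 years.

2175 years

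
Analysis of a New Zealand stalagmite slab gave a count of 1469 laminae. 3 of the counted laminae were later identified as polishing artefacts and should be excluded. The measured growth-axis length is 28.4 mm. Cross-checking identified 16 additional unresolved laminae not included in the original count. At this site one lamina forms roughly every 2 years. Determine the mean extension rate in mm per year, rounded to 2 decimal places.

0.01 mm per year

True lamina count = 1469 − 3 + 16 = 1482.
At 2 years per lamina, 1482 × 2 = 2964 years.
Extension rate ≈ 28.4 / 2964 = 0.01 mm per year.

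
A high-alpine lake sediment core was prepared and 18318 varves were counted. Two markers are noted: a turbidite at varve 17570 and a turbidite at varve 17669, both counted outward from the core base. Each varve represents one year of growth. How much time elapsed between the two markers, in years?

Separation: 17669 − 17570 = 99 varves.
One varve per year makes the interval 99 years.

99 yr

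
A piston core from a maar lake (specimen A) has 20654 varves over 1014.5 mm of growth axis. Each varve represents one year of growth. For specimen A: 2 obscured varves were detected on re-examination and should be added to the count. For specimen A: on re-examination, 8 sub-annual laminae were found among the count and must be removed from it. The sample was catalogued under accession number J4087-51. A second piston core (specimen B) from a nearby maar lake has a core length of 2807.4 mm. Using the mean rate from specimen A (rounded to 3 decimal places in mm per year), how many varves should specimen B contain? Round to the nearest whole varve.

57294 varves

Specimen A: adjusted count: 20654 − 8 + 2 = 20648 varves.
A: Extension rate ≈ 1014.5 / 20648 = 0.049 mm/yr.
Specimen B: 2807.4 mm / 0.049 mm per year = 57293.88 years ≈ 57294 varves.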